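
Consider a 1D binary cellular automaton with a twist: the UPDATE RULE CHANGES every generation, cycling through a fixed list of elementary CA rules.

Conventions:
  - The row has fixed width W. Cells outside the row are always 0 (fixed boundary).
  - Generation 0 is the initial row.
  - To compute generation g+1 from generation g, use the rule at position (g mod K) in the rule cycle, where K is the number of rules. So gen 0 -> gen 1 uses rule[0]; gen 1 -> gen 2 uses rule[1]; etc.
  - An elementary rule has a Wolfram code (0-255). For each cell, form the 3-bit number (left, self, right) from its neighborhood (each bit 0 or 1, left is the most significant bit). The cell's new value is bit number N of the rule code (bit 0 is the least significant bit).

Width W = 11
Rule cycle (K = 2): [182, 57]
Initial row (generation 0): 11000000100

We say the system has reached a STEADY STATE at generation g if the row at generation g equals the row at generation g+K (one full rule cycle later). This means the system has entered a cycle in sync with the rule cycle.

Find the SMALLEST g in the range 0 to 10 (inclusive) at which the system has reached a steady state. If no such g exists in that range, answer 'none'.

Gen 0: 11000000100
Gen 1 (rule 182): 00100001110
Gen 2 (rule 57): 10011101001
Gen 3 (rule 182): 11101011111
Gen 4 (rule 57): 10010110000
Gen 5 (rule 182): 11111001000
Gen 6 (rule 57): 10000100111
Gen 7 (rule 182): 11001111010
Gen 8 (rule 57): 10101000101
Gen 9 (rule 182): 11111101111
Gen 10 (rule 57): 10000011000
Gen 11 (rule 182): 11000100100
Gen 12 (rule 57): 10110010011

Answer: none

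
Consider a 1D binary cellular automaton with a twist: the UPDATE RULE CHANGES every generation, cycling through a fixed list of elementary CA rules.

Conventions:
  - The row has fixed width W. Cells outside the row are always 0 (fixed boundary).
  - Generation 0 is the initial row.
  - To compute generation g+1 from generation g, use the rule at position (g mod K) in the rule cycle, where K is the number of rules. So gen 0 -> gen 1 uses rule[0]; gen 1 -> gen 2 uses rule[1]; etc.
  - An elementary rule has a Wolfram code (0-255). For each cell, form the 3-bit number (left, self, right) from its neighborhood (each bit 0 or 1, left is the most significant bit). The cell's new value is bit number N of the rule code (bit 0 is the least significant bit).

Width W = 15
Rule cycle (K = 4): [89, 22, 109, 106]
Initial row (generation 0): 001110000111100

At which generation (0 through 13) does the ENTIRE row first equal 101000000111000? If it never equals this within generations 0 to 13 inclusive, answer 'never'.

Gen 0: 001110000111100
Gen 1 (rule 89): 101011110100111
Gen 2 (rule 22): 101000000111000
Gen 3 (rule 109): 111011110101011
Gen 4 (rule 106): 101110011010111
Gen 5 (rule 89): 001011011000101
Gen 6 (rule 22): 011000000101101
Gen 7 (rule 109): 011011110111111
Gen 8 (rule 106): 111110011100001
Gen 9 (rule 89): 100011010111100
Gen 10 (rule 22): 110100010000010
Gen 11 (rule 109): 111101010111010
Gen 12 (rule 106): 100110101101100
Gen 13 (rule 89): 010110001101111

Answer: 2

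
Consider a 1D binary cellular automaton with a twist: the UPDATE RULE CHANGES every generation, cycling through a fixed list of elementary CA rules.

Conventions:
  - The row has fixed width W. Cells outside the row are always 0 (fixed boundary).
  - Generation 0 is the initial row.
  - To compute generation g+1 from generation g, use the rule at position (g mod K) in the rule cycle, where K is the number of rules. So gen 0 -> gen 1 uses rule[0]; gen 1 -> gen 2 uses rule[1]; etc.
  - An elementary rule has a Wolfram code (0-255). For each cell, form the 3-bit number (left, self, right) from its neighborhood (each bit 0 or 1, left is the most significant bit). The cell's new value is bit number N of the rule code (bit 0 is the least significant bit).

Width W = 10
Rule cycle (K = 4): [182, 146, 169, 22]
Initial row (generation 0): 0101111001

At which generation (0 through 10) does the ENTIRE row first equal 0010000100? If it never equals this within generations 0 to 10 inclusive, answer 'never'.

Answer: 4

Derivation:
Gen 0: 0101111001
Gen 1 (rule 182): 1110110111
Gen 2 (rule 146): 0100000010
Gen 3 (rule 169): 0001111000
Gen 4 (rule 22): 0010000100
Gen 5 (rule 182): 0111001110
Gen 6 (rule 146): 1010110101
Gen 7 (rule 169): 0101101010
Gen 8 (rule 22): 1100001011
Gen 9 (rule 182): 0010011100
Gen 10 (rule 146): 0101101010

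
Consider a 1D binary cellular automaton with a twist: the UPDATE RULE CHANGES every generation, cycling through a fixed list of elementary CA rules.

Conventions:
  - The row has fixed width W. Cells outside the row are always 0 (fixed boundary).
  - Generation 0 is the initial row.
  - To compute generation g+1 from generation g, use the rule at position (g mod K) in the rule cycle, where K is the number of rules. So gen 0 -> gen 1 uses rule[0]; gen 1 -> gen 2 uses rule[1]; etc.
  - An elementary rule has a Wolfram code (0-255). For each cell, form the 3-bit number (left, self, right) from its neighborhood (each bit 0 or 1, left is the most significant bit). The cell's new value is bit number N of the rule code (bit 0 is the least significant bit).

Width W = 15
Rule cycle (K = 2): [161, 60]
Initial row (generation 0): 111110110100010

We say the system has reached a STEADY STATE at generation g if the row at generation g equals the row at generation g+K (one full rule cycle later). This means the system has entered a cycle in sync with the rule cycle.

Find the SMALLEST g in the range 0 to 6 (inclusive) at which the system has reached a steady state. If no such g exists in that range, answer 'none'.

Answer: none

Derivation:
Gen 0: 111110110100010
Gen 1 (rule 161): 011101001001000
Gen 2 (rule 60): 010011101101100
Gen 3 (rule 161): 000001010010001
Gen 4 (rule 60): 000001111011001
Gen 5 (rule 161): 111100110100000
Gen 6 (rule 60): 100010101110000
Gen 7 (rule 161): 001001010100111
Gen 8 (rule 60): 001101111110100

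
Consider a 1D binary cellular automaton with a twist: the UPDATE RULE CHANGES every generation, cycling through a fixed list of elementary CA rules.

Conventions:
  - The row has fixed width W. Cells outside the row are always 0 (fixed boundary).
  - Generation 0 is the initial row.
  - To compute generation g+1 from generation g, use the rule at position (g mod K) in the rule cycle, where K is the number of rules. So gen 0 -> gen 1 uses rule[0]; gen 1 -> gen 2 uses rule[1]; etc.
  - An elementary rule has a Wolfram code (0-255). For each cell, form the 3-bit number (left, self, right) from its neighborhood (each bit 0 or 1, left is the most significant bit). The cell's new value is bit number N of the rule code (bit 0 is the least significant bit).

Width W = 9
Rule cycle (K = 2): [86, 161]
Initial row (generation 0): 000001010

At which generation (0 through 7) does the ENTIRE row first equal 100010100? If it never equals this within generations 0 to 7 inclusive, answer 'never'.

Answer: 4

Derivation:
Gen 0: 000001010
Gen 1 (rule 86): 000011011
Gen 2 (rule 161): 111000100
Gen 3 (rule 86): 001101110
Gen 4 (rule 161): 100010100
Gen 5 (rule 86): 110110110
Gen 6 (rule 161): 001001000
Gen 7 (rule 86): 011111100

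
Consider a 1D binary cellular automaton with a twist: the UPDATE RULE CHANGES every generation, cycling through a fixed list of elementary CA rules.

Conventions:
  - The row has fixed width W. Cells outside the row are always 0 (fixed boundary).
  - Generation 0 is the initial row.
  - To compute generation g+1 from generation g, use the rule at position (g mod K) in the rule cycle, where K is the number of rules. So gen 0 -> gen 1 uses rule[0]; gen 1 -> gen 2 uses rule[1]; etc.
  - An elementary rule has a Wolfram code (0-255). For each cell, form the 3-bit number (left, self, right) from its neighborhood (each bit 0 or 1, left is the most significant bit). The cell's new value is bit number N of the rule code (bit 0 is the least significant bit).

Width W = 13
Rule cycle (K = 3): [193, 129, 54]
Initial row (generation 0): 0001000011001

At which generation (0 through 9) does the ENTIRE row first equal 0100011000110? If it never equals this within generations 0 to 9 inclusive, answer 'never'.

Gen 0: 0001000011001
Gen 1 (rule 193): 1100011001000
Gen 2 (rule 129): 0001000000011
Gen 3 (rule 54): 0011100000100
Gen 4 (rule 193): 1001101110001
Gen 5 (rule 129): 0000000100100
Gen 6 (rule 54): 0000001111110
Gen 7 (rule 193): 1111100111110
Gen 8 (rule 129): 0111000011100
Gen 9 (rule 54): 1000100100010

Answer: never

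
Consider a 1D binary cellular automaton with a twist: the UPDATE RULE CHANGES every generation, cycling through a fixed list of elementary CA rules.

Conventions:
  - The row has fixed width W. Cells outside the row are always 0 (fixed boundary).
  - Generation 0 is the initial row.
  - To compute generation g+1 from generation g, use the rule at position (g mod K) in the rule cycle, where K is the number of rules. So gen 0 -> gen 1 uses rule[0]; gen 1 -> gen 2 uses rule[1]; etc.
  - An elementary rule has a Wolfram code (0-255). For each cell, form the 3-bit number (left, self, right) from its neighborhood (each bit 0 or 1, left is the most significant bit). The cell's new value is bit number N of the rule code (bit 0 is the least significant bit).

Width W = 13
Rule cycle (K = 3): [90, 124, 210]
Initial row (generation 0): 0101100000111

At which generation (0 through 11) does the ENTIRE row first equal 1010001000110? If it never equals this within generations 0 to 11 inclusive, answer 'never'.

Answer: never

Derivation:
Gen 0: 0101100000111
Gen 1 (rule 90): 1001110001101
Gen 2 (rule 124): 1101011001111
Gen 3 (rule 210): 0100001110111
Gen 4 (rule 90): 1010011010101
Gen 5 (rule 124): 1111011111111
Gen 6 (rule 210): 0111001111111
Gen 7 (rule 90): 1101111000001
Gen 8 (rule 124): 1111001100001
Gen 9 (rule 210): 0111110110010
Gen 10 (rule 90): 1100010111101
Gen 11 (rule 124): 1110011100111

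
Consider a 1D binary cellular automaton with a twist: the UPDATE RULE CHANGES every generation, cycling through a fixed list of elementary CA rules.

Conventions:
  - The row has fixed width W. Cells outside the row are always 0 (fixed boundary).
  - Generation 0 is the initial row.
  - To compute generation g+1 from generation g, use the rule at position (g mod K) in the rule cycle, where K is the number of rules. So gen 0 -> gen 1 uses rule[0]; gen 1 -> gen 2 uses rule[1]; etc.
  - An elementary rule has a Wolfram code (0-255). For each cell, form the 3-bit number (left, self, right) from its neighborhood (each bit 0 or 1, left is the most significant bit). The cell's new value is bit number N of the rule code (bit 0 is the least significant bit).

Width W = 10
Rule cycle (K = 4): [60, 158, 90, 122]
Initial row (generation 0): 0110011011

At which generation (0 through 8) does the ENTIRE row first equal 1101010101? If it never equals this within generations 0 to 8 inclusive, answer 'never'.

Gen 0: 0110011011
Gen 1 (rule 60): 0101010110
Gen 2 (rule 158): 1101010101
Gen 3 (rule 90): 1100000000
Gen 4 (rule 122): 1110000000
Gen 5 (rule 60): 1001000000
Gen 6 (rule 158): 1111100000
Gen 7 (rule 90): 1000110000
Gen 8 (rule 122): 0101111000

Answer: 2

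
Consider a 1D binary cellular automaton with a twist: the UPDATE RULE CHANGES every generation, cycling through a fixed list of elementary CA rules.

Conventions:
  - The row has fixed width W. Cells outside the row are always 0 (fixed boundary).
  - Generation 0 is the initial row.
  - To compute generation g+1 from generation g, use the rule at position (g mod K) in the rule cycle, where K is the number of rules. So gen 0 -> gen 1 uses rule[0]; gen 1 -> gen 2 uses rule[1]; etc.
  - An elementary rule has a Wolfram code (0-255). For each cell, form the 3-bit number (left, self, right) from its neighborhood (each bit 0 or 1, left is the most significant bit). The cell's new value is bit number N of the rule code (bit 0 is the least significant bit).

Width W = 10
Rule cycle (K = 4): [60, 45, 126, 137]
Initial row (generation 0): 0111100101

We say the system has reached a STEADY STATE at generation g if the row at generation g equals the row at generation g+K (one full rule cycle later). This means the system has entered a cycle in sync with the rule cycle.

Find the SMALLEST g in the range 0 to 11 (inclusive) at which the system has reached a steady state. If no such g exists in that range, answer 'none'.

Answer: 3

Derivation:
Gen 0: 0111100101
Gen 1 (rule 60): 0100010111
Gen 2 (rule 45): 0101011100
Gen 3 (rule 126): 1111110110
Gen 4 (rule 137): 1111100100
Gen 5 (rule 60): 1000010110
Gen 6 (rule 45): 1011011100
Gen 7 (rule 126): 1111110110
Gen 8 (rule 137): 1111100100
Gen 9 (rule 60): 1000010110
Gen 10 (rule 45): 1011011100
Gen 11 (rule 126): 1111110110
Gen 12 (rule 137): 1111100100
Gen 13 (rule 60): 1000010110
Gen 14 (rule 45): 1011011100
Gen 15 (rule 126): 1111110110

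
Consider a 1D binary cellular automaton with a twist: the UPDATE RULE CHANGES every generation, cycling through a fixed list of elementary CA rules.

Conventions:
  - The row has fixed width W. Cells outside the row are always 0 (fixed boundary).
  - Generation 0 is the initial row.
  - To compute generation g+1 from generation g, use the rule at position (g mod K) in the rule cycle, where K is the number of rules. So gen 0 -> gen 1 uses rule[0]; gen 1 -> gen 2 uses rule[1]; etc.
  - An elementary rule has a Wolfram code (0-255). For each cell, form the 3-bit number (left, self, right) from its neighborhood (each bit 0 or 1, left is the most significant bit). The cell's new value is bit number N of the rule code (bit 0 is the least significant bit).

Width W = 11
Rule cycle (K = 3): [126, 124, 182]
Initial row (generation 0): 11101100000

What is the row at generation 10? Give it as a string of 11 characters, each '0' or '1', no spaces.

Gen 0: 11101100000
Gen 1 (rule 126): 10111110000
Gen 2 (rule 124): 11100011000
Gen 3 (rule 182): 01010100100
Gen 4 (rule 126): 11111111110
Gen 5 (rule 124): 10000000011
Gen 6 (rule 182): 11000000100
Gen 7 (rule 126): 11100001110
Gen 8 (rule 124): 10110001011
Gen 9 (rule 182): 11001011100
Gen 10 (rule 126): 11111110110

Answer: 11111110110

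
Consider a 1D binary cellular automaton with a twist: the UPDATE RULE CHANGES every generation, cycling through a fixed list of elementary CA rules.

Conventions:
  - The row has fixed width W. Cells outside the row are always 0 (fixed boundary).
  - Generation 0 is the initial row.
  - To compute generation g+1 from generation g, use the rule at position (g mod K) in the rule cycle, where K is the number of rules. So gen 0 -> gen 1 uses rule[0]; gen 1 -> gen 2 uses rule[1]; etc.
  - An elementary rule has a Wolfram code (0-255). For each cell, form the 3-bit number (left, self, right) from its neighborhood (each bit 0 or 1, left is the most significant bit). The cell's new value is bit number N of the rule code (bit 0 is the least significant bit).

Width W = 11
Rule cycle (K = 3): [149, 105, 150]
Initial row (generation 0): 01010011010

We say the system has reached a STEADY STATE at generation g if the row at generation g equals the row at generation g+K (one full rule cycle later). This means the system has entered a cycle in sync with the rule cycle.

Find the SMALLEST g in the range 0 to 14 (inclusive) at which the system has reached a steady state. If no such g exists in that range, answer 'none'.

Answer: none

Derivation:
Gen 0: 01010011010
Gen 1 (rule 149): 01011000011
Gen 2 (rule 105): 00111011011
Gen 3 (rule 150): 01010000000
Gen 4 (rule 149): 01011111111
Gen 5 (rule 105): 00110000001
Gen 6 (rule 150): 01001000011
Gen 7 (rule 149): 01101111000
Gen 8 (rule 105): 01111001011
Gen 9 (rule 150): 10110111000
Gen 10 (rule 149): 10000010111
Gen 11 (rule 105): 00111001101
Gen 12 (rule 150): 01010110001
Gen 13 (rule 149): 01010001101
Gen 14 (rule 105): 00100101110
Gen 15 (rule 150): 01111100101
Gen 16 (rule 149): 00111010101
Gen 17 (rule 105): 10101101010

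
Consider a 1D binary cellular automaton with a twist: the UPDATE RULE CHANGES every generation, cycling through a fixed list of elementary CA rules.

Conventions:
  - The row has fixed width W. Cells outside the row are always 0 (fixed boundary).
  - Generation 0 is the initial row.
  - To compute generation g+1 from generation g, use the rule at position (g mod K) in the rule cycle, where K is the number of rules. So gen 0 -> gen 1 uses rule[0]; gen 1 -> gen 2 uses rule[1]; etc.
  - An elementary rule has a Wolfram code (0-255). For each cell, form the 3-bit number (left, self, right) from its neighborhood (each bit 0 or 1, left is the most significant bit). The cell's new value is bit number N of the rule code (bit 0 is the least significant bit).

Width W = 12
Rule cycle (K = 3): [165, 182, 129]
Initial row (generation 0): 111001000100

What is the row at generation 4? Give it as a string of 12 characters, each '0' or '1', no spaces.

Answer: 010100111100

Derivation:
Gen 0: 111001000100
Gen 1 (rule 165): 010001010101
Gen 2 (rule 182): 111011111111
Gen 3 (rule 129): 010001111110
Gen 4 (rule 165): 010100111100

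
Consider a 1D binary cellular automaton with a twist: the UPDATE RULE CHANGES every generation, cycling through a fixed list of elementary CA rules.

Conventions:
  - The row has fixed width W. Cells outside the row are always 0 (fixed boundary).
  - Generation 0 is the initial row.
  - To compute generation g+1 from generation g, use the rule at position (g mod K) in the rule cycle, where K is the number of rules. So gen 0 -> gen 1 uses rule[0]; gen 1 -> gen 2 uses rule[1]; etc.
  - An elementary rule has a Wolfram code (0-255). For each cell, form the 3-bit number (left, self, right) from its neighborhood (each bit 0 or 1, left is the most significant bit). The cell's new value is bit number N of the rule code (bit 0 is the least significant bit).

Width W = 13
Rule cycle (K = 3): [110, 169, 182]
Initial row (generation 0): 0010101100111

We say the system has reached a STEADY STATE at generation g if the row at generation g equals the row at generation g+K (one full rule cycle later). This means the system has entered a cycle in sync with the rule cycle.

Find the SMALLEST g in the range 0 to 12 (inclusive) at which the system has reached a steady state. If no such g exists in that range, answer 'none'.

Gen 0: 0010101100111
Gen 1 (rule 110): 0111111101101
Gen 2 (rule 169): 0111111011010
Gen 3 (rule 182): 1011110100111
Gen 4 (rule 110): 1110011101101
Gen 5 (rule 169): 1100011011010
Gen 6 (rule 182): 0010100100111
Gen 7 (rule 110): 0111101101101
Gen 8 (rule 169): 0111011011010
Gen 9 (rule 182): 1010100100111
Gen 10 (rule 110): 1111101101101
Gen 11 (rule 169): 1111011011010
Gen 12 (rule 182): 0110100100111
Gen 13 (rule 110): 1111101101101
Gen 14 (rule 169): 1111011011010
Gen 15 (rule 182): 0110100100111

Answer: 10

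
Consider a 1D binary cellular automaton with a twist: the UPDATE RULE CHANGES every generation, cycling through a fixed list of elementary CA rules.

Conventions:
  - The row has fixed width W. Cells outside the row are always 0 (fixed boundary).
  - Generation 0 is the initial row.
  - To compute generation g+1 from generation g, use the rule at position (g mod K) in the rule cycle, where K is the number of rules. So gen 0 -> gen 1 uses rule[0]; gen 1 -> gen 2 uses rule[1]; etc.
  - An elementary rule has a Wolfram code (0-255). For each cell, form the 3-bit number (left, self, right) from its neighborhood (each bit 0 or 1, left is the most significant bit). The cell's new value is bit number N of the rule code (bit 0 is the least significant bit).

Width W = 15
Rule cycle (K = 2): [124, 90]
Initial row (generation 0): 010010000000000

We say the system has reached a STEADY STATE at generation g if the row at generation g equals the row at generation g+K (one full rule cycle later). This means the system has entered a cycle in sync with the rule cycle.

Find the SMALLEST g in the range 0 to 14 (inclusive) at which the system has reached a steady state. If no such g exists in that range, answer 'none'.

Gen 0: 010010000000000
Gen 1 (rule 124): 011011000000000
Gen 2 (rule 90): 111011100000000
Gen 3 (rule 124): 101110110000000
Gen 4 (rule 90): 001010111000000
Gen 5 (rule 124): 001111101100000
Gen 6 (rule 90): 011000101110000
Gen 7 (rule 124): 011100111011000
Gen 8 (rule 90): 110111101011100
Gen 9 (rule 124): 111100111110110
Gen 10 (rule 90): 100111100010111
Gen 11 (rule 124): 110100110011101
Gen 12 (rule 90): 110011111110100
Gen 13 (rule 124): 111010000011110
Gen 14 (rule 90): 101001000110011
Gen 15 (rule 124): 111101100111011
Gen 16 (rule 90): 100101111101011

Answer: none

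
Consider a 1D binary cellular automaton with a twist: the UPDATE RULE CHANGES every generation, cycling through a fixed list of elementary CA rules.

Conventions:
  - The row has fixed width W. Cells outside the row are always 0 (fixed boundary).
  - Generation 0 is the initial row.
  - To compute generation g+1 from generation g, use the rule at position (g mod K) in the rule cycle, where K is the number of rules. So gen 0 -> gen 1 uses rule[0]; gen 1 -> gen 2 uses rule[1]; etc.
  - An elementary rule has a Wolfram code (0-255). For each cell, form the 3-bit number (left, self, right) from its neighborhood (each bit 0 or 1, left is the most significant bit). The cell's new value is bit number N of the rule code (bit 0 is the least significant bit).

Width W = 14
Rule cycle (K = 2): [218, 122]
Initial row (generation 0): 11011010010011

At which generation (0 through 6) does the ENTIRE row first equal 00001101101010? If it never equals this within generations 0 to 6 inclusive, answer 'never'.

Answer: never

Derivation:
Gen 0: 11011010010011
Gen 1 (rule 218): 11011001101111
Gen 2 (rule 122): 11111111111001
Gen 3 (rule 218): 11111111111110
Gen 4 (rule 122): 10000000000011
Gen 5 (rule 218): 01000000000111
Gen 6 (rule 122): 10100000001101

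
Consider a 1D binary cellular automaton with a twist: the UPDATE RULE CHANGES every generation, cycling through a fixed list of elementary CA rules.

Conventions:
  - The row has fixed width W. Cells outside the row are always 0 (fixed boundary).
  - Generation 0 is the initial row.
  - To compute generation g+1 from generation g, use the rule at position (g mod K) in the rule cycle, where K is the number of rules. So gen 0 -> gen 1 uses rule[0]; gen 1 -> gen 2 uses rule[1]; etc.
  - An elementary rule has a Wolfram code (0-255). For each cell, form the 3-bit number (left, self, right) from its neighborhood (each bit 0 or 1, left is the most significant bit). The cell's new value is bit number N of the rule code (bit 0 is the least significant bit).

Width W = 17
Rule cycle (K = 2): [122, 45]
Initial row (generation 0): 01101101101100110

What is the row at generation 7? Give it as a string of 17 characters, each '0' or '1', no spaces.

Answer: 10111100000000110

Derivation:
Gen 0: 01101101101100110
Gen 1 (rule 122): 11111111111111111
Gen 2 (rule 45): 10000000000000000
Gen 3 (rule 122): 01000000000000000
Gen 4 (rule 45): 01011111111111111
Gen 5 (rule 122): 10110000000000001
Gen 6 (rule 45): 11100111111111101
Gen 7 (rule 122): 10111100000000110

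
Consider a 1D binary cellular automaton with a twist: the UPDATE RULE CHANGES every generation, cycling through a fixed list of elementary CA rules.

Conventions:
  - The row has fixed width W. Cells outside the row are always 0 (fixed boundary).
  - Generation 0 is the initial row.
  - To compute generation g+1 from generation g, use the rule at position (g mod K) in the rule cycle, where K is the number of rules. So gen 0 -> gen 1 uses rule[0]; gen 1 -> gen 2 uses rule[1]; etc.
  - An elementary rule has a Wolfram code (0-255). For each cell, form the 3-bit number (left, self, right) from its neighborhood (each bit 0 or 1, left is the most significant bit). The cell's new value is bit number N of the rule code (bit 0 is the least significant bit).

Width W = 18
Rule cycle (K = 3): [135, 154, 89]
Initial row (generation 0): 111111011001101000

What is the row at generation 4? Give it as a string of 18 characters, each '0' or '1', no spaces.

Gen 0: 111111011001101000
Gen 1 (rule 135): 011110000010001011
Gen 2 (rule 154): 111101000101010010
Gen 3 (rule 89): 100100110000001001
Gen 4 (rule 135): 101101000111111011

Answer: 101101000111111011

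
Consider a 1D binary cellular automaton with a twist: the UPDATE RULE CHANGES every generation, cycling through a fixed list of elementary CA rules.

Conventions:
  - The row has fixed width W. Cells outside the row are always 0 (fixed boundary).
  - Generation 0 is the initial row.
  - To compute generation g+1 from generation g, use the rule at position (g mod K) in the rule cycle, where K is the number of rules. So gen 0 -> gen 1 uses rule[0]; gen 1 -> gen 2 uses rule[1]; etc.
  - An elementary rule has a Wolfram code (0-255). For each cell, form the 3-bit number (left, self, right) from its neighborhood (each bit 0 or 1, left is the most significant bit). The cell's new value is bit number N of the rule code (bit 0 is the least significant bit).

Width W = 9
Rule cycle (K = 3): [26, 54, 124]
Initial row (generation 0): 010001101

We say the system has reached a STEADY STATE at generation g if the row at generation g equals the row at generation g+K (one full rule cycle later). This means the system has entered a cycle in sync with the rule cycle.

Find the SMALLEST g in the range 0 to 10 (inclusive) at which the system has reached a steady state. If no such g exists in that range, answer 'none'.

Gen 0: 010001101
Gen 1 (rule 26): 101011000
Gen 2 (rule 54): 111100100
Gen 3 (rule 124): 100110110
Gen 4 (rule 26): 011100101
Gen 5 (rule 54): 100011111
Gen 6 (rule 124): 110010001
Gen 7 (rule 26): 101101010
Gen 8 (rule 54): 110011111
Gen 9 (rule 124): 111010001
Gen 10 (rule 26): 100001010
Gen 11 (rule 54): 110011111
Gen 12 (rule 124): 111010001
Gen 13 (rule 26): 100001010

Answer: 8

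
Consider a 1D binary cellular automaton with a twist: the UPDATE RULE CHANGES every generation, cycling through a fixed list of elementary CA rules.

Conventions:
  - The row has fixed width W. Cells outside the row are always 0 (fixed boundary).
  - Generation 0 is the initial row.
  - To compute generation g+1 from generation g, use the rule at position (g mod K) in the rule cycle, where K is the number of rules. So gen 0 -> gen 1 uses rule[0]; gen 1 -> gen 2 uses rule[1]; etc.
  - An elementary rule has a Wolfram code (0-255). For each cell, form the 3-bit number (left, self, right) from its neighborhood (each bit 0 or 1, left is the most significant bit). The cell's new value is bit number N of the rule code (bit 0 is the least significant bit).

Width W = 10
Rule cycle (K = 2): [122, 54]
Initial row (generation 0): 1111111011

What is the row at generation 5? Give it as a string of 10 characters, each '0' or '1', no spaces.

Answer: 0011000110

Derivation:
Gen 0: 1111111011
Gen 1 (rule 122): 1000001111
Gen 2 (rule 54): 1100010000
Gen 3 (rule 122): 1110101000
Gen 4 (rule 54): 0001111100
Gen 5 (rule 122): 0011000110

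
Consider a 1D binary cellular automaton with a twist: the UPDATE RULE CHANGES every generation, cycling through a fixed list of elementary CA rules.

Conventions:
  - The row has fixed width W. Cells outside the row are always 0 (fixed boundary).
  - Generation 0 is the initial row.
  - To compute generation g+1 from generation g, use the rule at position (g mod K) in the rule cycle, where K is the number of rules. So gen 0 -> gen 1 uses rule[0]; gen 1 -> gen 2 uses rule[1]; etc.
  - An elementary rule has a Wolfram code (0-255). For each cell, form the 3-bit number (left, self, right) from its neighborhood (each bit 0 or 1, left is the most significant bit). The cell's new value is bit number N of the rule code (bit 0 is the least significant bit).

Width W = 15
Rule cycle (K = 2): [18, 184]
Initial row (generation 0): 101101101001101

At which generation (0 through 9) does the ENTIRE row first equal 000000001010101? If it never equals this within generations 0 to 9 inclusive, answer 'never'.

Gen 0: 101101101001101
Gen 1 (rule 18): 000000000110000
Gen 2 (rule 184): 000000000101000
Gen 3 (rule 18): 000000001000100
Gen 4 (rule 184): 000000000100010
Gen 5 (rule 18): 000000001010101
Gen 6 (rule 184): 000000000101010
Gen 7 (rule 18): 000000001000001
Gen 8 (rule 184): 000000000100000
Gen 9 (rule 18): 000000001010000

Answer: 5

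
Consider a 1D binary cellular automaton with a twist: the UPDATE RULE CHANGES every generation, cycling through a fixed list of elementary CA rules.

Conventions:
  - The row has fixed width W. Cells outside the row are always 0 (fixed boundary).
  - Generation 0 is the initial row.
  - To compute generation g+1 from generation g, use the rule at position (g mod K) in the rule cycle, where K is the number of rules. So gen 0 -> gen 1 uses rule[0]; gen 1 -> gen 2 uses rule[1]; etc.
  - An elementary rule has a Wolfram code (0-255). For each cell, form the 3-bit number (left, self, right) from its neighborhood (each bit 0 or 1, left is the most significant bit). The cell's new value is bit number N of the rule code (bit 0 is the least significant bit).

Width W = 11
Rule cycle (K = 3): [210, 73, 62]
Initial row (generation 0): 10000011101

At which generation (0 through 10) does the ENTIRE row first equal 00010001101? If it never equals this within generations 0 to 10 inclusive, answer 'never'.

Gen 0: 10000011101
Gen 1 (rule 210): 01000101100
Gen 2 (rule 73): 00010001101
Gen 3 (rule 62): 00111011011
Gen 4 (rule 210): 01011001001
Gen 5 (rule 73): 00011000000
Gen 6 (rule 62): 00110100000
Gen 7 (rule 210): 01010010000
Gen 8 (rule 73): 00000000111
Gen 9 (rule 62): 00000001100
Gen 10 (rule 210): 00000010110

Answer: 2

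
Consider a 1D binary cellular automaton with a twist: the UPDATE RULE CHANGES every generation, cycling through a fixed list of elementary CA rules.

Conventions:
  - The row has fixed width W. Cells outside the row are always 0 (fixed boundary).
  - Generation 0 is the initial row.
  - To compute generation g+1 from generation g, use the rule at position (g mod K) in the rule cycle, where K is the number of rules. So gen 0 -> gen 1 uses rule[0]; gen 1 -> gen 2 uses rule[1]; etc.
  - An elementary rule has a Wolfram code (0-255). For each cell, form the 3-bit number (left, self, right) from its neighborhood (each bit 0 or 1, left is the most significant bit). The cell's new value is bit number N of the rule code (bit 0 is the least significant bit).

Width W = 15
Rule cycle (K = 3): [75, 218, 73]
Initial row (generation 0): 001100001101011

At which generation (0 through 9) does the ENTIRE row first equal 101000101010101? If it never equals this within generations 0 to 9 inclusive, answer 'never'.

Answer: never

Derivation:
Gen 0: 001100001101011
Gen 1 (rule 75): 111101111100011
Gen 2 (rule 218): 111101111110111
Gen 3 (rule 73): 100101000010101
Gen 4 (rule 75): 001000011100000
Gen 5 (rule 218): 010100111110000
Gen 6 (rule 73): 000000100010111
Gen 7 (rule 75): 111111001100101
Gen 8 (rule 218): 111111111111000
Gen 9 (rule 73): 100000000001011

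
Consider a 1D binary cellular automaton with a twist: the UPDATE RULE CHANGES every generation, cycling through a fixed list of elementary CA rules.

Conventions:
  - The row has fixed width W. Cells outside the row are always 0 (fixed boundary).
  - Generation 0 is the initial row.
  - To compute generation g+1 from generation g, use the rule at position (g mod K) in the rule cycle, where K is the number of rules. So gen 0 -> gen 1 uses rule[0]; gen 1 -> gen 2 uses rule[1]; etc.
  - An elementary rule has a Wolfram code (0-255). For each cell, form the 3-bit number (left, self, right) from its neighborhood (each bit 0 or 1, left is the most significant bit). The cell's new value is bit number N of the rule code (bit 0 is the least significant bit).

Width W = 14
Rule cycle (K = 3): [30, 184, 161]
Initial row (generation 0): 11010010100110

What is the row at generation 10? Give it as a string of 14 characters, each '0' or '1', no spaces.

Answer: 01101010101100

Derivation:
Gen 0: 11010010100110
Gen 1 (rule 30): 10011110111101
Gen 2 (rule 184): 01011101111010
Gen 3 (rule 161): 00101010110100
Gen 4 (rule 30): 01101010100110
Gen 5 (rule 184): 01010101010101
Gen 6 (rule 161): 00101010101010
Gen 7 (rule 30): 01101010101011
Gen 8 (rule 184): 01010101010110
Gen 9 (rule 161): 00101010101000
Gen 10 (rule 30): 01101010101100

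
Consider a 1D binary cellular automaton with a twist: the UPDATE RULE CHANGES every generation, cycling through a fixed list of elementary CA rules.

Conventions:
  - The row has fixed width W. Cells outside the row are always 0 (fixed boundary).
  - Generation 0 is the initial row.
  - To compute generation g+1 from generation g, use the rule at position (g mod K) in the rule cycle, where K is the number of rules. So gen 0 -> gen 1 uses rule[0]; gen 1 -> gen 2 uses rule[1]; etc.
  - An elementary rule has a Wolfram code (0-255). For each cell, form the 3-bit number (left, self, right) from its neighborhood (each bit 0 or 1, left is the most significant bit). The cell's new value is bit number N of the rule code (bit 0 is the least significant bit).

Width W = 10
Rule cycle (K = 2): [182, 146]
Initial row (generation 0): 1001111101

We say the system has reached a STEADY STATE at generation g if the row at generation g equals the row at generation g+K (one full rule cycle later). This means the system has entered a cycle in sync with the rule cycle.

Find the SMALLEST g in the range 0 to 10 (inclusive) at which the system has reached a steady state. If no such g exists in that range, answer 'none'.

Answer: none

Derivation:
Gen 0: 1001111101
Gen 1 (rule 182): 1110111011
Gen 2 (rule 146): 0100010000
Gen 3 (rule 182): 1110111000
Gen 4 (rule 146): 0100010100
Gen 5 (rule 182): 1110111110
Gen 6 (rule 146): 0100011101
Gen 7 (rule 182): 1110101011
Gen 8 (rule 146): 0100000000
Gen 9 (rule 182): 1110000000
Gen 10 (rule 146): 0101000000
Gen 11 (rule 182): 1111100000
Gen 12 (rule 146): 0111010000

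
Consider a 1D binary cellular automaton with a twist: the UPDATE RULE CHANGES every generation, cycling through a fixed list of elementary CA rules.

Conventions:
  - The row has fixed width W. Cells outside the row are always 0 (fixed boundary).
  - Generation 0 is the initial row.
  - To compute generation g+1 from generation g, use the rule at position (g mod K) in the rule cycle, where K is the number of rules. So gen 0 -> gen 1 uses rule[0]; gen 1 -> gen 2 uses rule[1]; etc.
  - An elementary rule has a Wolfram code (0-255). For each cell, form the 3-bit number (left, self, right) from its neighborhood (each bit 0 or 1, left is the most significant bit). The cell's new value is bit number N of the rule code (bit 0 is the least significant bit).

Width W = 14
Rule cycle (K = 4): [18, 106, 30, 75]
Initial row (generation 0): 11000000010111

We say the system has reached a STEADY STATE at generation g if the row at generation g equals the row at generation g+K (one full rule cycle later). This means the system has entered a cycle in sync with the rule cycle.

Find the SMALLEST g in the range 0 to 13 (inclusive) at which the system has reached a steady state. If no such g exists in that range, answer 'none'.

Answer: 5

Derivation:
Gen 0: 11000000010111
Gen 1 (rule 18): 00100000100000
Gen 2 (rule 106): 01000001000000
Gen 3 (rule 30): 11100011100000
Gen 4 (rule 75): 10101110101111
Gen 5 (rule 18): 00000000000000
Gen 6 (rule 106): 00000000000000
Gen 7 (rule 30): 00000000000000
Gen 8 (rule 75): 11111111111111
Gen 9 (rule 18): 00000000000000
Gen 10 (rule 106): 00000000000000
Gen 11 (rule 30): 00000000000000
Gen 12 (rule 75): 11111111111111
Gen 13 (rule 18): 00000000000000
Gen 14 (rule 106): 00000000000000
Gen 15 (rule 30): 00000000000000
Gen 16 (rule 75): 11111111111111
Gen 17 (rule 18): 00000000000000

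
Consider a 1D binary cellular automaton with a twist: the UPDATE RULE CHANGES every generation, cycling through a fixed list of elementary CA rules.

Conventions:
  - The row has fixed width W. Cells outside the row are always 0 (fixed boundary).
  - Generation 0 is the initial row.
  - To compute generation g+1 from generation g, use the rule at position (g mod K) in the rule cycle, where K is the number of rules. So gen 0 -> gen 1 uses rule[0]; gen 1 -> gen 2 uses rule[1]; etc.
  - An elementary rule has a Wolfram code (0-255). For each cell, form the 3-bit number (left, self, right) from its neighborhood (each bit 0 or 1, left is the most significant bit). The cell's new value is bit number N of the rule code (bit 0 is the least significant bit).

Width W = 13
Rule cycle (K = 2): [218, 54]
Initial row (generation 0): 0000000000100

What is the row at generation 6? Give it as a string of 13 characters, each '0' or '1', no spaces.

Answer: 0000111110000

Derivation:
Gen 0: 0000000000100
Gen 1 (rule 218): 0000000001010
Gen 2 (rule 54): 0000000011111
Gen 3 (rule 218): 0000000111111
Gen 4 (rule 54): 0000001000000
Gen 5 (rule 218): 0000010100000
Gen 6 (rule 54): 0000111110000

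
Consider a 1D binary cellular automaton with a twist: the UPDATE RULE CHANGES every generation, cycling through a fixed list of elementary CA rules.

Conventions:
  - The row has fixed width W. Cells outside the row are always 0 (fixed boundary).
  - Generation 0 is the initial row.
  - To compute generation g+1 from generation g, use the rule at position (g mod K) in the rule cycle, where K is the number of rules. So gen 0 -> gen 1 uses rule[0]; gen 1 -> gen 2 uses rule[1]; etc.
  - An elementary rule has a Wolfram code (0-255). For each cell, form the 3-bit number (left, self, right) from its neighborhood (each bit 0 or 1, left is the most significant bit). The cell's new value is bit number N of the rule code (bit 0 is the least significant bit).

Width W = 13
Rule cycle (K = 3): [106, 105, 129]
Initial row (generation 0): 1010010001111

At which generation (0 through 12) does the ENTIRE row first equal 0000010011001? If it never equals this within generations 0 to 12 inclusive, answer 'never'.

Answer: 12

Derivation:
Gen 0: 1010010001111
Gen 1 (rule 106): 0100100011001
Gen 2 (rule 105): 0000001011000
Gen 3 (rule 129): 1111100000011
Gen 4 (rule 106): 1000100000111
Gen 5 (rule 105): 0010001110101
Gen 6 (rule 129): 1000100100000
Gen 7 (rule 106): 0001001000000
Gen 8 (rule 105): 1100000011111
Gen 9 (rule 129): 0001111001110
Gen 10 (rule 106): 0011001011010
Gen 11 (rule 105): 1011000111100
Gen 12 (rule 129): 0000010011001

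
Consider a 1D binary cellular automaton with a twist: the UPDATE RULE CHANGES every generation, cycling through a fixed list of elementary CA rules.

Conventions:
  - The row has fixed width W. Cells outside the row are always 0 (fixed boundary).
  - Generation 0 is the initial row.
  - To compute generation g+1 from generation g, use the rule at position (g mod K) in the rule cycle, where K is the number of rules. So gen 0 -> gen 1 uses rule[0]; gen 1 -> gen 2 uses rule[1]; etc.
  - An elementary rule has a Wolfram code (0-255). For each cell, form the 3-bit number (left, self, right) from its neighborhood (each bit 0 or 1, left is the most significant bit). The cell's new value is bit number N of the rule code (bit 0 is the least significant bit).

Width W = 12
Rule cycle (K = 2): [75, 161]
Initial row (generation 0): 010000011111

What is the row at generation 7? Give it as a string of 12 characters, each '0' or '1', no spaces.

Answer: 110011010100

Derivation:
Gen 0: 010000011111
Gen 1 (rule 75): 100111110001
Gen 2 (rule 161): 000011100100
Gen 3 (rule 75): 111110101001
Gen 4 (rule 161): 011101010000
Gen 5 (rule 75): 110100000111
Gen 6 (rule 161): 001001110010
Gen 7 (rule 75): 110011010100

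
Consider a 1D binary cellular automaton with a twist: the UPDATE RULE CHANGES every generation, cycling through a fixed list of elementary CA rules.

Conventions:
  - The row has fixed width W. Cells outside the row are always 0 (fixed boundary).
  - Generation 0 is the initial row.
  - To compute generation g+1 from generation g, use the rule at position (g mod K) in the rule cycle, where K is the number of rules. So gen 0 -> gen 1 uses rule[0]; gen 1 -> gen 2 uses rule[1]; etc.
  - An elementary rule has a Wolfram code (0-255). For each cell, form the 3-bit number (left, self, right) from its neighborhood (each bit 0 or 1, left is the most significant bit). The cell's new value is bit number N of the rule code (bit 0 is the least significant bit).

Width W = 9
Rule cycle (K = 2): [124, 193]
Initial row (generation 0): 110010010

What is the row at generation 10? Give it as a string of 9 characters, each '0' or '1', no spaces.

Answer: 001001100

Derivation:
Gen 0: 110010010
Gen 1 (rule 124): 111011011
Gen 2 (rule 193): 011001001
Gen 3 (rule 124): 011101101
Gen 4 (rule 193): 001100100
Gen 5 (rule 124): 001110110
Gen 6 (rule 193): 100110010
Gen 7 (rule 124): 110111011
Gen 8 (rule 193): 010011001
Gen 9 (rule 124): 011011101
Gen 10 (rule 193): 001001100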